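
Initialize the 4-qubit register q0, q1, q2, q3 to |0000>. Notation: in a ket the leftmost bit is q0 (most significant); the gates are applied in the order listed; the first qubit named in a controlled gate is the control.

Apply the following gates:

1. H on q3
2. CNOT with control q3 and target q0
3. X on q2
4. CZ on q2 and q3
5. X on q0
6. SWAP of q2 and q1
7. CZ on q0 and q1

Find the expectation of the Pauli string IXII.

The expectation value of IXII is 0.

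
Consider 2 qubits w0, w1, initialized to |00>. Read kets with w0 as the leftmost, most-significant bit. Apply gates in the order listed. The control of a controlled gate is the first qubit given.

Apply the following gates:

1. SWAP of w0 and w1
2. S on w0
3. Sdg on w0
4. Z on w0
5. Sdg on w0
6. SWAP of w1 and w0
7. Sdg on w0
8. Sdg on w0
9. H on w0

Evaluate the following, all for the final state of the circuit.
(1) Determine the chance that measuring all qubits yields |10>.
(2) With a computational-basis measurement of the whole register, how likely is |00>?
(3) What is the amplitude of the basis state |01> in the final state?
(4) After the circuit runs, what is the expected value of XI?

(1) Outcome |10> occurs with probability 1/2.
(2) The probability of measuring |00> is 1/2.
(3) The amplitude on |01> is 0.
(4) The observable XI averages to 1.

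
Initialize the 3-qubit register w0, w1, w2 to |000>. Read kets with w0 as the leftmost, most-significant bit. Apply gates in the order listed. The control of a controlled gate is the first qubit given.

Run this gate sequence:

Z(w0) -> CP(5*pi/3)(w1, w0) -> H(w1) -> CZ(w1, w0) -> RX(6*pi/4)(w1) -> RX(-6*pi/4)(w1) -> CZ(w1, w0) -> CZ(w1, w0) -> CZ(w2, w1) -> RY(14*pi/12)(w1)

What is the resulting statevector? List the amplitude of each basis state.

After the circuit, the state carries amplitude -sqrt(3)/2 on |000>, 1/2 on |010>, and 0 on every other basis state.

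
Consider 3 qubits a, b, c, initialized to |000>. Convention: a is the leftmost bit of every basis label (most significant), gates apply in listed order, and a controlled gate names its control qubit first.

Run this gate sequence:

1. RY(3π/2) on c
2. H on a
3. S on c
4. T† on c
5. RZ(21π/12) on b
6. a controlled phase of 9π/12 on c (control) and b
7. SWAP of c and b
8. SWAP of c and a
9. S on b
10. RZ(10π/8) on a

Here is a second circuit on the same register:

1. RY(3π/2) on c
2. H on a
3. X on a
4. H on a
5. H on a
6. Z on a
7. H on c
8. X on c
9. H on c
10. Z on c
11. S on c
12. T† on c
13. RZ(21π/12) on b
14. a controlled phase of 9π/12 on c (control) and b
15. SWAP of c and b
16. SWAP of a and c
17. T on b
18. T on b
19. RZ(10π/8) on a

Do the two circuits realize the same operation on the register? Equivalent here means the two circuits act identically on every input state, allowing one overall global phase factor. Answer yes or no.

No — the two circuits implement different unitaries, even allowing a global phase.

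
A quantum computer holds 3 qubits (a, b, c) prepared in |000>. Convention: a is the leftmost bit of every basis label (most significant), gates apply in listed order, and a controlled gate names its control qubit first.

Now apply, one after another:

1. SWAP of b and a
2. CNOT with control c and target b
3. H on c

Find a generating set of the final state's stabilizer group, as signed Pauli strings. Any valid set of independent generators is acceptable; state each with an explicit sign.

One valid set of independent stabilizer generators is +IIX, +ZII, +IZI (any independent generating set of the same group is equally correct).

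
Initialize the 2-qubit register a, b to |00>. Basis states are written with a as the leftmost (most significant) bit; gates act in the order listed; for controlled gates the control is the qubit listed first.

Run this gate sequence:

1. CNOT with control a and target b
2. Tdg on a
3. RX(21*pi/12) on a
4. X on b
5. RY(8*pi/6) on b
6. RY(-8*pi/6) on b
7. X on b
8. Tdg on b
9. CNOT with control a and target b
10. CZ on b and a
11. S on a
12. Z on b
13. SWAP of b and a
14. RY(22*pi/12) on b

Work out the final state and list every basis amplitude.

The resulting statevector has amplitude sqrt(sqrt(2) + 2)*(sqrt(2) + sqrt(6))/8 on |00>, sqrt(sqrt(2) + 2)*(-sqrt(6) + sqrt(2))/8 on |01>, sqrt(2 - sqrt(2))*(-sqrt(6) + sqrt(2))/8 on |10>, sqrt(2 - sqrt(2))*(-sqrt(6) - sqrt(2))/8 on |11>. Key observation: gates 4-7 undo each other exactly, leaving only the rest of the circuit to track.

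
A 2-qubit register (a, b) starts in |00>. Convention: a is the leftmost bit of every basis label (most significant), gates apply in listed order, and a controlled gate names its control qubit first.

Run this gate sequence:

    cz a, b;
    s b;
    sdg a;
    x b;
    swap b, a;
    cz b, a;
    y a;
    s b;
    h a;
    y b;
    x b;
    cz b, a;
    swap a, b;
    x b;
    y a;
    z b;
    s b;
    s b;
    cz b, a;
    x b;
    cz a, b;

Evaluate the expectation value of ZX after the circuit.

In the final state, ZX has expectation -1.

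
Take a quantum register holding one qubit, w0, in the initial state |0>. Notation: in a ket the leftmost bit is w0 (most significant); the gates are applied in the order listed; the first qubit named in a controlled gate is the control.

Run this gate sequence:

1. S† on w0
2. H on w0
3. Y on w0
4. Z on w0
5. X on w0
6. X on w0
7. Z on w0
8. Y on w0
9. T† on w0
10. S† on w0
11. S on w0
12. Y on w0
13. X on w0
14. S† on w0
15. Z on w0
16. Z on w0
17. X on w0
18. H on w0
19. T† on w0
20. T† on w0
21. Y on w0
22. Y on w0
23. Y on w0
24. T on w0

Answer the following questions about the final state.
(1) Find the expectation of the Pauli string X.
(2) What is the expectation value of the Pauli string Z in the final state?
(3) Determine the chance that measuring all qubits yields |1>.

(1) The expectation value of X is -1/2. Key observation: the block from step 3 through step 8 cancels to the identity and can be dropped.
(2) The observable Z averages to -sqrt(2)/2.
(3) Outcome |1> occurs with probability sqrt(2)/4 + 1/2.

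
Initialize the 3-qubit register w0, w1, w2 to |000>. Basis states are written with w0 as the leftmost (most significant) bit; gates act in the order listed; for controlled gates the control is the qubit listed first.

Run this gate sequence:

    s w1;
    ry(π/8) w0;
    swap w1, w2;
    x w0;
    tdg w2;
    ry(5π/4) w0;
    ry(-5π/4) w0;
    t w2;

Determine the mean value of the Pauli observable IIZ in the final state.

The observable IIZ averages to 1. Key observation: gates 5-8 undo each other exactly, leaving only the rest of the circuit to track.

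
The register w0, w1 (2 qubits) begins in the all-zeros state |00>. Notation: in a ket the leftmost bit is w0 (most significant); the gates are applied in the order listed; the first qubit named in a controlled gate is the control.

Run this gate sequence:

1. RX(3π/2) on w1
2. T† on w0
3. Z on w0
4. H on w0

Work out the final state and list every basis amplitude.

After the circuit, the state carries amplitude -1/2 on |00>, -I/2 on |01>, -1/2 on |10>, -I/2 on |11>.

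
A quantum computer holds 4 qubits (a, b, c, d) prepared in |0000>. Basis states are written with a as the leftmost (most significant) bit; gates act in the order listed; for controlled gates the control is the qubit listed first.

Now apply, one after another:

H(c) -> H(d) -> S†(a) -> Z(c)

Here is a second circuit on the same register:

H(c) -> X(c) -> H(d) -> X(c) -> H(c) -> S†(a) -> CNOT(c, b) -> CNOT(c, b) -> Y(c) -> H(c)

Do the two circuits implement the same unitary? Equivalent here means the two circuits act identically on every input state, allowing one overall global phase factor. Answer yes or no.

No, they are not equivalent — no single phase factor reconciles the two unitaries.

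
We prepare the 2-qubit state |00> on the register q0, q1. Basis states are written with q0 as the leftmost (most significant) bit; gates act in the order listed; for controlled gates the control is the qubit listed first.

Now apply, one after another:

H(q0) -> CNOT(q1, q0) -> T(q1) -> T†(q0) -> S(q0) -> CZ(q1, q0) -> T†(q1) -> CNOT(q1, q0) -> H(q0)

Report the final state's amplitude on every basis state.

The final amplitudes are 1/2 + exp(I*pi/4)/2 on |00>, 0 on |01>, 1/2 - exp(I*pi/4)/2 on |10>, 0 on |11>.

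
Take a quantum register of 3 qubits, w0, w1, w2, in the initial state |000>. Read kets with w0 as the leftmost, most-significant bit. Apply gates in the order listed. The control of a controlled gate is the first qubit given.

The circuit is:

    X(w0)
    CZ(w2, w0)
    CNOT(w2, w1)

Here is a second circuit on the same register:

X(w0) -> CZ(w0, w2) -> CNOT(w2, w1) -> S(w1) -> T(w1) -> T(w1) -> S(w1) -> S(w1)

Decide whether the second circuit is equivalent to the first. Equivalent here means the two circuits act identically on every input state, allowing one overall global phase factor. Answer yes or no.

Yes: on every input state the two circuits agree up to one overall phase factor.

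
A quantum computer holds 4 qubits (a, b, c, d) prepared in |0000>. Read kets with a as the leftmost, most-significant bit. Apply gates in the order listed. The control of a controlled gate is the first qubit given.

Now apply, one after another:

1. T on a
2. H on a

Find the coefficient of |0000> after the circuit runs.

|0000> carries amplitude sqrt(2)/2 in the final state.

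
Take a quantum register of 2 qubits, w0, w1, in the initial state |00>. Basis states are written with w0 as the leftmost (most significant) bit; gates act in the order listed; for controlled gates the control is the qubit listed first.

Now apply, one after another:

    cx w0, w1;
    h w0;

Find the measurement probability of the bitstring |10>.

A full measurement returns |10> with probability 1/2.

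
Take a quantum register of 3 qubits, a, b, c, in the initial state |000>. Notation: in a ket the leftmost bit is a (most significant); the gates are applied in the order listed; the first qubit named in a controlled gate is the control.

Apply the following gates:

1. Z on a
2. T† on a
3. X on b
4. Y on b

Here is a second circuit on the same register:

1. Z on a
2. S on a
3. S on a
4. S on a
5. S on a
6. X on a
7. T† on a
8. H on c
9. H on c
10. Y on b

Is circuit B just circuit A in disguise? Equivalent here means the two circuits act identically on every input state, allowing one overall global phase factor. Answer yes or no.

No — the two circuits implement different unitaries, even allowing a global phase.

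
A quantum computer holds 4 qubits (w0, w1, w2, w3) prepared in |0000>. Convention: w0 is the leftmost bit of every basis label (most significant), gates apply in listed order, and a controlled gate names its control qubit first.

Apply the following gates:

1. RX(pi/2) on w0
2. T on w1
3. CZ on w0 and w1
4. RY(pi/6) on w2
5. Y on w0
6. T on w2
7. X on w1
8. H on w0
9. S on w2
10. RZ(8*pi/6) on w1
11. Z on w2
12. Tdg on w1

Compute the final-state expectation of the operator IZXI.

The expectation value of IZXI is -sqrt(2)/4.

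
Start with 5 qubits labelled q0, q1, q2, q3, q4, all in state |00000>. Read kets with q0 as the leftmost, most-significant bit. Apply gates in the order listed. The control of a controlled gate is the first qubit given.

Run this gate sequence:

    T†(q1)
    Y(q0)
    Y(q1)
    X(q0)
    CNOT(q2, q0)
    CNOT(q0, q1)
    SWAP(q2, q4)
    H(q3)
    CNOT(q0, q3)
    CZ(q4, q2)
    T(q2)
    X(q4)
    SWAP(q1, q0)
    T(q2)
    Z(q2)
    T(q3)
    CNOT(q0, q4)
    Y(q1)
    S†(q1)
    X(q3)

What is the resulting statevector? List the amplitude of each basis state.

The final amplitudes are -sqrt(2)*exp(I*pi/4)/2 on |11000>, -sqrt(2)/2 on |11010>, and 0 on every other basis state.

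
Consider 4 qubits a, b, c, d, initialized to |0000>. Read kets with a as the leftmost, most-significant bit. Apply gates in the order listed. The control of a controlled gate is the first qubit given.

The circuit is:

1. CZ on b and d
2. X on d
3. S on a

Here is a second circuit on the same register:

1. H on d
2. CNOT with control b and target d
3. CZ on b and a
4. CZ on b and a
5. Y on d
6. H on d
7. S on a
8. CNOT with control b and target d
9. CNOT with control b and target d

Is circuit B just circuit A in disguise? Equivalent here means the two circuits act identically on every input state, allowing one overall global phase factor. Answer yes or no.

No, they are not equivalent — no single phase factor reconciles the two unitaries.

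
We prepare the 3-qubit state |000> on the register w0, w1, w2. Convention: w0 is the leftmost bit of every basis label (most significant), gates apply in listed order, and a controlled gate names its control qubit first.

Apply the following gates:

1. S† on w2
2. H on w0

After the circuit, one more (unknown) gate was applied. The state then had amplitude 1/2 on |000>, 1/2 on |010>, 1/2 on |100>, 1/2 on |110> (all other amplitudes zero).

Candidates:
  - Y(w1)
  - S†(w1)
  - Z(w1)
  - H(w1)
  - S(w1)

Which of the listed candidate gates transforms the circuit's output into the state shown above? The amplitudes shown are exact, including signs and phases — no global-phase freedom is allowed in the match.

The applied gate was H(w1).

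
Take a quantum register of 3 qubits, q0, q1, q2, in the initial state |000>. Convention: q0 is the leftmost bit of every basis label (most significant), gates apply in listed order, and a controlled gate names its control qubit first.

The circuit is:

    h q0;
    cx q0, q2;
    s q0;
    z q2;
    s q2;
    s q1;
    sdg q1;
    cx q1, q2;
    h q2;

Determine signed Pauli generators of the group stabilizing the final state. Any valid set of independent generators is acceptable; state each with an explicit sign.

The stabilizer group can be generated by +XIZ, +ZIX, +IZI, among other valid generating sets.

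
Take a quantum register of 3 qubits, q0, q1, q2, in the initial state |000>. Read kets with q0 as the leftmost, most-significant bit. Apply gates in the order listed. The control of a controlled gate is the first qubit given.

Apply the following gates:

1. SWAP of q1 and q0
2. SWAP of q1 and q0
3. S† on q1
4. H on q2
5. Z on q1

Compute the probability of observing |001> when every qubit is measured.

Outcome |001> occurs with probability 1/2. Key observation: the block from step 1 through step 2 cancels to the identity and can be dropped.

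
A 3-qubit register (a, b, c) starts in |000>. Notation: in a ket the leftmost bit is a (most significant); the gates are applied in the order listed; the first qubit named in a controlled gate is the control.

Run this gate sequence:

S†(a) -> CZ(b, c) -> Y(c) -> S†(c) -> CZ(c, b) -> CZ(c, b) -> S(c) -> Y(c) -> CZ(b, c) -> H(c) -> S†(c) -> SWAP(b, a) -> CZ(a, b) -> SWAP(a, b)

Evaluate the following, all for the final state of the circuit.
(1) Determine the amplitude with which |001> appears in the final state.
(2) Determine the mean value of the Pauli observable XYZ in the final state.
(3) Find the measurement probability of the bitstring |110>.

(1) The amplitude on |001> is -sqrt(2)*I/2. Key observation: steps 2-9 multiply out to the identity, so the circuit reduces to the remaining gates.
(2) In the final state, XYZ has expectation 0.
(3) Outcome |110> occurs with probability 0.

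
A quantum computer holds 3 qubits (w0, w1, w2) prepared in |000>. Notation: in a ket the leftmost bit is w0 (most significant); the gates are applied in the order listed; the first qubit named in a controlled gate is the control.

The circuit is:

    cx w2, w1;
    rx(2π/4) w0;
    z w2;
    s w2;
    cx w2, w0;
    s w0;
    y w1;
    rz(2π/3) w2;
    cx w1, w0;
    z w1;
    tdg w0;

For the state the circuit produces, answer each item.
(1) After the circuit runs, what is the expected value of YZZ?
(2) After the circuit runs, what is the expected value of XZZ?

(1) The observable YZZ averages to sqrt(2)/2.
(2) The observable XZZ averages to -sqrt(2)/2.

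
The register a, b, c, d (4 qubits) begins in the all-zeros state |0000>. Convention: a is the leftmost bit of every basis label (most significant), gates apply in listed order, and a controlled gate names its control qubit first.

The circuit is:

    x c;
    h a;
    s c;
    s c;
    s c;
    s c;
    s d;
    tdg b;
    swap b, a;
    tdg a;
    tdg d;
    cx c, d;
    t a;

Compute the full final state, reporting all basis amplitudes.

The resulting statevector has amplitude sqrt(2)/2 on |0011>, sqrt(2)/2 on |0111>, and 0 on every other basis state. Key observation: gates 3-6 undo each other exactly, leaving only the rest of the circuit to track.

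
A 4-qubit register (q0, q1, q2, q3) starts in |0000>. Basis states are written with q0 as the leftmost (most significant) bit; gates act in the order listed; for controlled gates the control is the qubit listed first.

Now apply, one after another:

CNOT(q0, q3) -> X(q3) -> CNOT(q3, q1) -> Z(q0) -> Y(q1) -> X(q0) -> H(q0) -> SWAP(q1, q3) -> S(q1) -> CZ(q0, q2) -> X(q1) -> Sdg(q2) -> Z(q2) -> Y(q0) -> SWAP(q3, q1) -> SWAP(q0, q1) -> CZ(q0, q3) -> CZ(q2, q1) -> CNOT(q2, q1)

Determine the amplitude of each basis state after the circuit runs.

After the circuit, the state carries amplitude sqrt(2)*I/2 on |0000>, sqrt(2)*I/2 on |0100>, and 0 on every other basis state.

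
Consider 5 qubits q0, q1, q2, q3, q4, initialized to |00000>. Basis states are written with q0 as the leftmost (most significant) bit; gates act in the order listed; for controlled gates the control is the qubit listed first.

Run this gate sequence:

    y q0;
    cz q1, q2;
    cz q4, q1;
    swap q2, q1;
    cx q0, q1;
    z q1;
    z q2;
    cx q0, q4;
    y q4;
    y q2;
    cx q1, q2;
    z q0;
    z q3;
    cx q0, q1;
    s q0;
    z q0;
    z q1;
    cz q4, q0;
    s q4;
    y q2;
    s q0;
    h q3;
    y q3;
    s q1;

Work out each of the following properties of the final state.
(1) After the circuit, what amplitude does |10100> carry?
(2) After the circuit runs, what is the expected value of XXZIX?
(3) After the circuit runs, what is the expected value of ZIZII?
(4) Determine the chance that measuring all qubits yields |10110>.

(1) The final state's coefficient on |10100> equals sqrt(2)*I/2.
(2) The expectation value of XXZIX is 0.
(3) The observable ZIZII averages to 1.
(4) A full measurement returns |10110> with probability 1/2.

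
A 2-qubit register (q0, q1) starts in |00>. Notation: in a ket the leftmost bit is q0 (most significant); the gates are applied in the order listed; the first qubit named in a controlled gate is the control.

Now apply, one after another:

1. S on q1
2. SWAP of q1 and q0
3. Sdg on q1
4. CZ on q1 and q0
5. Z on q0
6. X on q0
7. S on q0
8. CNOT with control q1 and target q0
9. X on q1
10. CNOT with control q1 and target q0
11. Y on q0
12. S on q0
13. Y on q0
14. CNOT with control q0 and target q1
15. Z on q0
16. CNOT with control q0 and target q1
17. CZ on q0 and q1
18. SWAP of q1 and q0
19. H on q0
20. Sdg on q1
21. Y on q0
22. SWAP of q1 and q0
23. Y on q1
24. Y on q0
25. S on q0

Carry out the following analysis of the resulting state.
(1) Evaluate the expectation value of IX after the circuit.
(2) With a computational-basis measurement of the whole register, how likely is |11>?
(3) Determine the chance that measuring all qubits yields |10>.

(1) In the final state, IX has expectation -1.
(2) Outcome |11> occurs with probability 1/2.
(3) A full measurement returns |10> with probability 1/2.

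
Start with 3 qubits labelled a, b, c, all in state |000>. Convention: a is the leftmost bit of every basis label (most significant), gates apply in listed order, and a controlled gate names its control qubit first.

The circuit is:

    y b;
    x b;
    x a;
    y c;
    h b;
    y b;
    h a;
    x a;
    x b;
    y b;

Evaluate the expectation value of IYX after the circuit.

In the final state, IYX has expectation 0.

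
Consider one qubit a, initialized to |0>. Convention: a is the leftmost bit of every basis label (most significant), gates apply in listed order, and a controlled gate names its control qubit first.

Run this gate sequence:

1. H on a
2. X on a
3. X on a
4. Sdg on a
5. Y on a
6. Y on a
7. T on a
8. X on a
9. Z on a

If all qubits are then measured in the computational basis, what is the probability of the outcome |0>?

The probability of measuring |0> is 1/2.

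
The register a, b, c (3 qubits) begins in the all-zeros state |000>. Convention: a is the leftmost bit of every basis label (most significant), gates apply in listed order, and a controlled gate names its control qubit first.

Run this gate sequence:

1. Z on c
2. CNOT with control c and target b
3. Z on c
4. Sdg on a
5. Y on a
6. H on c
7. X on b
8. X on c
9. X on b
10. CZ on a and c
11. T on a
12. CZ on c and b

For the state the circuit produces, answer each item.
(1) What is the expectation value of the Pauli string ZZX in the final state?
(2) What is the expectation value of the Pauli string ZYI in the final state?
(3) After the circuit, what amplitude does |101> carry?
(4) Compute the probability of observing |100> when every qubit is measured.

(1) The expectation value of ZZX is 1.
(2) The observable ZYI averages to 0.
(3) The amplitude on |101> is -sqrt(2)*exp(3*I*pi/4)/2.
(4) Outcome |100> occurs with probability 1/2.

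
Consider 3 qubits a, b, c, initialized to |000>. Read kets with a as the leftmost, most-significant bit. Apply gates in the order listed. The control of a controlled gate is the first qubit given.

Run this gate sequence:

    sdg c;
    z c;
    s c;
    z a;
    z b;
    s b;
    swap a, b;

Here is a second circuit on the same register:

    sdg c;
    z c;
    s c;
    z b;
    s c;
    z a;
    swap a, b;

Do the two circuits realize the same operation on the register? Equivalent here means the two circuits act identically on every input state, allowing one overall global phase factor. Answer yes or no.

No: there is an input state on which the two circuits produce genuinely different outputs (not merely differing by a phase).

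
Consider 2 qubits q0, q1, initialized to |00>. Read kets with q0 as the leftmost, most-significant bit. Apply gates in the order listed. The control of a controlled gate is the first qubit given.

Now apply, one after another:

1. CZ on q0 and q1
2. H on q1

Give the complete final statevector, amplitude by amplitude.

The resulting statevector has amplitude sqrt(2)/2 on |00>, sqrt(2)/2 on |01>, 0 on |10>, 0 on |11>.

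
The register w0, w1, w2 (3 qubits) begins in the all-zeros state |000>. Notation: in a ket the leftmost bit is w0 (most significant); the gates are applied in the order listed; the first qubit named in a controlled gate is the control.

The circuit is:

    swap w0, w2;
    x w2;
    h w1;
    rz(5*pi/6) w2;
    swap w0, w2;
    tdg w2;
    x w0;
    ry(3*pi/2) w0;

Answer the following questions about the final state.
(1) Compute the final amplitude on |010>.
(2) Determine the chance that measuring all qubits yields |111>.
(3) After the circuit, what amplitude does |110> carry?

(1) The amplitude on |010> is -exp(5*I*pi/12)/2.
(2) The probability of measuring |111> is 0.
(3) The final state's coefficient on |110> equals exp(5*I*pi/12)/2.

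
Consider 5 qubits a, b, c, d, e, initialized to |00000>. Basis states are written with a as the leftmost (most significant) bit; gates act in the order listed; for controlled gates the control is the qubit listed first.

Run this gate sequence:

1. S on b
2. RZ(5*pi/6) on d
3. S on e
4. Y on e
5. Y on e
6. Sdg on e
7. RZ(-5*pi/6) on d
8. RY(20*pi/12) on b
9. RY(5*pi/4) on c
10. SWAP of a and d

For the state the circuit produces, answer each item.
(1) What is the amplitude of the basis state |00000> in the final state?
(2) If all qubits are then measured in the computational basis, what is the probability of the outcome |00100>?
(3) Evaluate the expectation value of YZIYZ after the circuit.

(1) The final state's coefficient on |00000> equals sqrt(6 - 3*sqrt(2))/4. Key observation: steps 2-7 multiply out to the identity, so the circuit reduces to the remaining gates.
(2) The probability of measuring |00100> is 3*sqrt(2)/16 + 3/8.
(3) The expectation value of YZIYZ is 0.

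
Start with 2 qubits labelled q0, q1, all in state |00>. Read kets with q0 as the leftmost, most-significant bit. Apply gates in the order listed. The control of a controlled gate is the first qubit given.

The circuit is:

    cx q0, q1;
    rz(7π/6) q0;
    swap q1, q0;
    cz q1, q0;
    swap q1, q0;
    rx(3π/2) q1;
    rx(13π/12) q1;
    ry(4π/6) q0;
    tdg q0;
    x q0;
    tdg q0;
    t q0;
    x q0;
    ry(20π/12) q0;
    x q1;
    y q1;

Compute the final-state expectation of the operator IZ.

The observable IZ averages to -sqrt(6)/4 + sqrt(2)/4. Key observation: steps 10-13 multiply out to the identity, so the circuit reduces to the remaining gates.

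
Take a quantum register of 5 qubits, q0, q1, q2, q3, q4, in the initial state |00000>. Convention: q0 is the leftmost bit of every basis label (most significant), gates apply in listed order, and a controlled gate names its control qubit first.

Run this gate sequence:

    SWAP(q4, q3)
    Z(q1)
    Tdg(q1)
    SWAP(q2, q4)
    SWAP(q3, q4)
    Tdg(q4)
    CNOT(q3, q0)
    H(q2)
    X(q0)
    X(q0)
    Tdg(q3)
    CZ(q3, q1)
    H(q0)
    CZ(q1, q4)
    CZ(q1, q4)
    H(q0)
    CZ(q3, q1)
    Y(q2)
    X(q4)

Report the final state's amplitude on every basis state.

The final amplitudes are -sqrt(2)*I/2 on |00001>, sqrt(2)*I/2 on |00101>, and 0 on every other basis state. Key observation: steps 12-17 multiply out to the identity, so the circuit reduces to the remaining gates.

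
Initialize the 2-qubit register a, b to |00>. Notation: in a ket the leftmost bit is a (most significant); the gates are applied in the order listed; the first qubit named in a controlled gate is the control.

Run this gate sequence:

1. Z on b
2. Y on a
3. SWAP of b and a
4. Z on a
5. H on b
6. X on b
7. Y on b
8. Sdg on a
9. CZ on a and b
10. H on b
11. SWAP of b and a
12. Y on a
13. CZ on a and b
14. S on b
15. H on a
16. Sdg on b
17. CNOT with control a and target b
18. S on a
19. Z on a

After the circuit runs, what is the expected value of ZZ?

The observable ZZ averages to 1.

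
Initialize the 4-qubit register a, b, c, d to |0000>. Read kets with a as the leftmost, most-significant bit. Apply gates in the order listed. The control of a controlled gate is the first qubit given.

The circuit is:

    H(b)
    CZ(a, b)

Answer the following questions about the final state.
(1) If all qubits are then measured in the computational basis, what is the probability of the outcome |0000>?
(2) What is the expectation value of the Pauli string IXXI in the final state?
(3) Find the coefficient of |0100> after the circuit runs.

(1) A full measurement returns |0000> with probability 1/2.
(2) In the final state, IXXI has expectation 0.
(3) The final state's coefficient on |0100> equals sqrt(2)/2.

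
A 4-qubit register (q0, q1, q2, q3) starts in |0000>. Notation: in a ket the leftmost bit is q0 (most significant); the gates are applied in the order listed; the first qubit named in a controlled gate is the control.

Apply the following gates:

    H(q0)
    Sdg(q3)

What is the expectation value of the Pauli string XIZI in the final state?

In the final state, XIZI has expectation 1.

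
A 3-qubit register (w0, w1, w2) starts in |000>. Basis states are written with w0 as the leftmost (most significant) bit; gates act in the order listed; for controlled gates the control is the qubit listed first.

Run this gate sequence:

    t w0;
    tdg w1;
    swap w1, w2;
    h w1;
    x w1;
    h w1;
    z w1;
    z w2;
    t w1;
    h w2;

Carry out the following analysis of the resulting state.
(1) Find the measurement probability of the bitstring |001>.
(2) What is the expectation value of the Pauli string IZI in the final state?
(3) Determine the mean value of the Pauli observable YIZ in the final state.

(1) The probability of measuring |001> is 1/2. Key observation: steps 4-7 multiply out to the identity, so the circuit reduces to the remaining gates.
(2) In the final state, IZI has expectation 1.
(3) The expectation value of YIZ is 0.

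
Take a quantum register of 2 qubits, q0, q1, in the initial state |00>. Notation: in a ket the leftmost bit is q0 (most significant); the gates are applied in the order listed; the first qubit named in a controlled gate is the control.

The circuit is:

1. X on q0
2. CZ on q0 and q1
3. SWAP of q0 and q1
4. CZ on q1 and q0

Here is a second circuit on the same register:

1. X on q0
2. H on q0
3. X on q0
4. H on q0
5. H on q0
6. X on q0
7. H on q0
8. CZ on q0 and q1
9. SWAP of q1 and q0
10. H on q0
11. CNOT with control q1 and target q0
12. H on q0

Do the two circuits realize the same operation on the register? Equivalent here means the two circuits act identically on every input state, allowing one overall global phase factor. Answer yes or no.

Yes, they are equivalent — the unitaries differ by at most a global phase.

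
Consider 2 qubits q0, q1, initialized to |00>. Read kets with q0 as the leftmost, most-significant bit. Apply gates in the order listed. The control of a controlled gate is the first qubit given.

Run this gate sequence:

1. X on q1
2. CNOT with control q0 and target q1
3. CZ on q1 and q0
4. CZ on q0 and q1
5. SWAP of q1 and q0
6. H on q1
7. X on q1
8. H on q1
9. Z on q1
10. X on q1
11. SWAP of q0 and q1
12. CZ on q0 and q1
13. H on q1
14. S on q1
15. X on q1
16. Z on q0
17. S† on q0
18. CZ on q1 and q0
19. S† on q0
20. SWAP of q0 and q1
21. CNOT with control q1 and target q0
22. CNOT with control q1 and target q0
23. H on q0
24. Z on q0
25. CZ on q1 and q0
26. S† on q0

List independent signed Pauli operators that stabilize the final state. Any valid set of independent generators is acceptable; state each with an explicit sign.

The final state is stabilized by the group generated by +XI, -IZ; other independent generating sets are equally valid.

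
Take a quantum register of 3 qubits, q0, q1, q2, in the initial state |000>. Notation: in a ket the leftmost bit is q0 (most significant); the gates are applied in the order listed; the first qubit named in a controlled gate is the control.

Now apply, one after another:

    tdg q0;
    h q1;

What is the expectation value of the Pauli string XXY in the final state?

In the final state, XXY has expectation 0.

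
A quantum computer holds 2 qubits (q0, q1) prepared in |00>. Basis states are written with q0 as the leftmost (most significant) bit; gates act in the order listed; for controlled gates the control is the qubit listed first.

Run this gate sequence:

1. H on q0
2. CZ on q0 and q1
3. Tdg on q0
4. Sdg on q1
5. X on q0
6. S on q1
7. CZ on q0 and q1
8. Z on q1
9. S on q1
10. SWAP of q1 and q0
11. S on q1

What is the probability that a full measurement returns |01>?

A full measurement returns |01> with probability 1/2.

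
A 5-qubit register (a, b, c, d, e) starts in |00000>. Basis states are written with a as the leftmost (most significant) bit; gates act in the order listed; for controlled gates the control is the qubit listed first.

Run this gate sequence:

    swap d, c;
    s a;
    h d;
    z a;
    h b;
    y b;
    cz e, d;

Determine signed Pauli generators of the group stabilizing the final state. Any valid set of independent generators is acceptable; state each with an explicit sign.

The stabilizer group can be generated by -IXIII, +IIIXI, +ZIIII, +IIZII, +IIIIZ, among other valid generating sets.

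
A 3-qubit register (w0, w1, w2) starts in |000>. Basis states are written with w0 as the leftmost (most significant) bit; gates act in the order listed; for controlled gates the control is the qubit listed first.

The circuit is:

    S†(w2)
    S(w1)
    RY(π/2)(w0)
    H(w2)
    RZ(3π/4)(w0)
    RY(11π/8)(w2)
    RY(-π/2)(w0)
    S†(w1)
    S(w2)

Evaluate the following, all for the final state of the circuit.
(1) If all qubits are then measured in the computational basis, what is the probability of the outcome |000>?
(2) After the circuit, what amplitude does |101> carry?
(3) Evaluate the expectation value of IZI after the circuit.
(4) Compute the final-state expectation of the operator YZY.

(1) Outcome |000> occurs with probability -sqrt(2)/8 - sqrt(2*sqrt(2) + 4)/16 + sqrt(sqrt(2) + 2)/8 + 1/4.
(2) The amplitude on |101> is -sqrt(sqrt(2) + 2)*sin(pi/16)/2.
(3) In the final state, IZI has expectation 1.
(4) In the final state, YZY has expectation -sqrt(4 - 2*sqrt(2))/4.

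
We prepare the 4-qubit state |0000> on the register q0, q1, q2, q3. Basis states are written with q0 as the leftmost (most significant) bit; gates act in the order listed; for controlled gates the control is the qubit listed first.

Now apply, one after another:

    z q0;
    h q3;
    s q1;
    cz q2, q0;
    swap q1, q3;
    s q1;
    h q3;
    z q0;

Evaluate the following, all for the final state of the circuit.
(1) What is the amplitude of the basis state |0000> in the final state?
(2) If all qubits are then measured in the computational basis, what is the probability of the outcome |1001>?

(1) The amplitude on |0000> is 1/2.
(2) A full measurement returns |1001> with probability 0.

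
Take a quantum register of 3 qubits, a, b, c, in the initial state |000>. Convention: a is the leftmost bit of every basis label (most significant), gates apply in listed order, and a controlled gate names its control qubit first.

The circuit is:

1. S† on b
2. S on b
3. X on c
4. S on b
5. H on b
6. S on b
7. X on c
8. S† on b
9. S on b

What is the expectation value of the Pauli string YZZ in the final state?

The expectation value of YZZ is 0.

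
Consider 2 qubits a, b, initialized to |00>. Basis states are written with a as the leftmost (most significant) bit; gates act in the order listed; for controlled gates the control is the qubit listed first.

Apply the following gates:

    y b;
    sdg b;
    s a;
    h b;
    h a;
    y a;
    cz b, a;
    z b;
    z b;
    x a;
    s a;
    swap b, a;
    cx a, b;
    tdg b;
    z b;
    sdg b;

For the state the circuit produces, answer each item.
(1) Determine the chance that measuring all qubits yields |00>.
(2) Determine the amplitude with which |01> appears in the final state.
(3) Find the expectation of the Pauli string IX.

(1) The probability of measuring |00> is 1/4.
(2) The amplitude on |01> is exp(I*pi/4)/2.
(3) In the final state, IX has expectation sqrt(2)/2.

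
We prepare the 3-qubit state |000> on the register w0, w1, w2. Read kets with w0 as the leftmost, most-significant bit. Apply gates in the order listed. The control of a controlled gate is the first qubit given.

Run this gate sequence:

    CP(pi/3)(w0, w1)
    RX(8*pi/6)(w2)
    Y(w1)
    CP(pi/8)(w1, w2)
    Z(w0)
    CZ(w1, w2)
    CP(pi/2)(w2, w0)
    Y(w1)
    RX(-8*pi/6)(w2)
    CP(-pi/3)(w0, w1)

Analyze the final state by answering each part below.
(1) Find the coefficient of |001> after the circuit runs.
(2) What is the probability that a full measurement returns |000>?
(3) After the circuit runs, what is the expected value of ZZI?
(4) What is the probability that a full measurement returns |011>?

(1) |001> carries amplitude sqrt(3)*(-I - exp(5*I*pi/8))/4 in the final state.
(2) The probability of measuring |000> is 5/8 - 3*sqrt(sqrt(2) + 2)/16.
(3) In the final state, ZZI has expectation 1.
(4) A full measurement returns |011> with probability 0.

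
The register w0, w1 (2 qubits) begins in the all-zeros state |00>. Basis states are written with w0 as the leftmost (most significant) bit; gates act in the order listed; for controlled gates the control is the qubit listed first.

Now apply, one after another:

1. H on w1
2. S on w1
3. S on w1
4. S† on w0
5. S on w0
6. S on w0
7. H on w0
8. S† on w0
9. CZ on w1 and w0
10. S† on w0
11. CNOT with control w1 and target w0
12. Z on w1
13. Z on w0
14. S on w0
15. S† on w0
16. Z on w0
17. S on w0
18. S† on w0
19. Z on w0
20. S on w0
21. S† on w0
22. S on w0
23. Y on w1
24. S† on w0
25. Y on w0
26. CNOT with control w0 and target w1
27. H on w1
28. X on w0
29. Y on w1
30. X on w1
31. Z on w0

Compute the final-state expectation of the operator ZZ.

The observable ZZ averages to -1.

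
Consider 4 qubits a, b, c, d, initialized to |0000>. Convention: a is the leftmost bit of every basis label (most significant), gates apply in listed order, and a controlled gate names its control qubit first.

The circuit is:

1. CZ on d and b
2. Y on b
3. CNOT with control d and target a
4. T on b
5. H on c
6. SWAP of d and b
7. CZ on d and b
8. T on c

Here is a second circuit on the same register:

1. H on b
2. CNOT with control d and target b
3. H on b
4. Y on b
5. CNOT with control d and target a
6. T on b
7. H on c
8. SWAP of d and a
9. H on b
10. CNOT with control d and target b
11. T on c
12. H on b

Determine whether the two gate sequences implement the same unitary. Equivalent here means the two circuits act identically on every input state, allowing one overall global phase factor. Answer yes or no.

No — the two circuits implement different unitaries, even allowing a global phase.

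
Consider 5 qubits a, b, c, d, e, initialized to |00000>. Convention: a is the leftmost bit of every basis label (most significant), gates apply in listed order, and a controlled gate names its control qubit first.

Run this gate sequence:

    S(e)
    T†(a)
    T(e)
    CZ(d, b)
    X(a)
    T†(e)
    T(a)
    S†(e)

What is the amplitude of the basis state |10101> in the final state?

The final state's coefficient on |10101> equals 0.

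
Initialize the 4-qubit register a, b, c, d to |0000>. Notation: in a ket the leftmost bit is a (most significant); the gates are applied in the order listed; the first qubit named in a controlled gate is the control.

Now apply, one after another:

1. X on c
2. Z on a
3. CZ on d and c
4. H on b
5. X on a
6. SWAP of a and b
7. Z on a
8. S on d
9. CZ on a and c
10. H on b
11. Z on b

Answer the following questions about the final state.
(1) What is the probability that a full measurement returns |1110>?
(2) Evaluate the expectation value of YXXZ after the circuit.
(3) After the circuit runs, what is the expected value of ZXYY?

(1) A full measurement returns |1110> with probability 1/4.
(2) In the final state, YXXZ has expectation 0.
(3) In the final state, ZXYY has expectation 0.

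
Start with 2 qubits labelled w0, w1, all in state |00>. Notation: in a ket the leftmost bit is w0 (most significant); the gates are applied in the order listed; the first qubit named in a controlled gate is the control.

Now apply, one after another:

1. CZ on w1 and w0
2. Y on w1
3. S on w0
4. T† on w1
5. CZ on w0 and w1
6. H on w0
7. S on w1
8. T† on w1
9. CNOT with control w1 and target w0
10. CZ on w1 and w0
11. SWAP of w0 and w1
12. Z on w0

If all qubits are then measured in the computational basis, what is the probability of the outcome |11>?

The probability of measuring |11> is 1/2.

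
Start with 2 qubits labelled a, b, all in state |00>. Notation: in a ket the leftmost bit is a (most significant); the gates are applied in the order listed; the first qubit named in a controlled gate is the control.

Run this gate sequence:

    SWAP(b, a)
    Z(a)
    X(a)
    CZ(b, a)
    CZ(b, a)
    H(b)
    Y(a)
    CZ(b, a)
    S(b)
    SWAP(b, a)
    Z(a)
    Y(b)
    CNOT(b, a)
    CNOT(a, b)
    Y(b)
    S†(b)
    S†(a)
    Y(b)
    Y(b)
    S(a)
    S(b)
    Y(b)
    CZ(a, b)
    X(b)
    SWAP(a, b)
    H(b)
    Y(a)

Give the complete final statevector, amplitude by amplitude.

The final amplitudes are -I/2 on |00>, I/2 on |01>, 1/2 on |10>, 1/2 on |11>. Key observation: steps 15-22 multiply out to the identity, so the circuit reduces to the remaining gates.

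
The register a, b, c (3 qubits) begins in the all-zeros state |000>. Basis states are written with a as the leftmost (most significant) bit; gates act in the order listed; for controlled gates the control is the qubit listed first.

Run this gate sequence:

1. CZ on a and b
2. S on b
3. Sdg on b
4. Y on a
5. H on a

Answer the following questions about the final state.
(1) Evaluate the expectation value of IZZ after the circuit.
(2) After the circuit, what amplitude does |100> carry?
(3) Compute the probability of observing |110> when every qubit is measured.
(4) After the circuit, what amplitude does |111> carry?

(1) The expectation value of IZZ is 1. Key observation: gates 2-3 undo each other exactly, leaving only the rest of the circuit to track.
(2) The final state's coefficient on |100> equals -sqrt(2)*I/2.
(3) The probability of measuring |110> is 0.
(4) |111> carries amplitude 0 in the final state.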